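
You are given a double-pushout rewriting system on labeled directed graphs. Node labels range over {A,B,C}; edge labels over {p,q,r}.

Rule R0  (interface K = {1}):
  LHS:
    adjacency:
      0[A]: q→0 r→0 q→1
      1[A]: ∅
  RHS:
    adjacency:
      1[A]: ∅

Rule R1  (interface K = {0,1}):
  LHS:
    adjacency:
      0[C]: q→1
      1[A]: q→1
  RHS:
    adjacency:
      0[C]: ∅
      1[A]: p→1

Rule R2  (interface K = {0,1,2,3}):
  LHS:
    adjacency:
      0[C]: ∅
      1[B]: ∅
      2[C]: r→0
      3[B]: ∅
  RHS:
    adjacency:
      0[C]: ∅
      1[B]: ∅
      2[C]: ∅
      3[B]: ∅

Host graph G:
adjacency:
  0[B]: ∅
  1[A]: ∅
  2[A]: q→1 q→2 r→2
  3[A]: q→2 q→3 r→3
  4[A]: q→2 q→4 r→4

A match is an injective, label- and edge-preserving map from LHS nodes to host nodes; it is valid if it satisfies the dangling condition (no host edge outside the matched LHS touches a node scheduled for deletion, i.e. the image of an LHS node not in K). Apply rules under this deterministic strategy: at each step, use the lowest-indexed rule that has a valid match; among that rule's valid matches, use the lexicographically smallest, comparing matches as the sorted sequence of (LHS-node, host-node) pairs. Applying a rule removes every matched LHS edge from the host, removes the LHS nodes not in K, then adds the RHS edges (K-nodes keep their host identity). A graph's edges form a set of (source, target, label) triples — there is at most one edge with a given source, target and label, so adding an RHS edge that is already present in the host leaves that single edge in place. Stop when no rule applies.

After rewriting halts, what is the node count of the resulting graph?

[0] host  ⇒  5 nodes, 9 edges  {2-q->1 2-q->2 2-r->2 3-q->2 3-q->3 3-r->3 4-q->2 4-q->4 4-r->4}
[1] R0 @ {0↦3, 1↦2}  ⇒  4 nodes, 6 edges  {2-q->1 2-q->2 2-r->2 4-q->2 4-q->4 4-r->4}
[2] R0 @ {0↦4, 1↦2}  ⇒  3 nodes, 3 edges  {2-q->1 2-q->2 2-r->2}
[3] R0 @ {0↦2, 1↦1}  ⇒  2 nodes, 0 edges  {∅}
final graph: no rule applies after step 3
NF nodes: {0:B, 1:A}

Answer: 2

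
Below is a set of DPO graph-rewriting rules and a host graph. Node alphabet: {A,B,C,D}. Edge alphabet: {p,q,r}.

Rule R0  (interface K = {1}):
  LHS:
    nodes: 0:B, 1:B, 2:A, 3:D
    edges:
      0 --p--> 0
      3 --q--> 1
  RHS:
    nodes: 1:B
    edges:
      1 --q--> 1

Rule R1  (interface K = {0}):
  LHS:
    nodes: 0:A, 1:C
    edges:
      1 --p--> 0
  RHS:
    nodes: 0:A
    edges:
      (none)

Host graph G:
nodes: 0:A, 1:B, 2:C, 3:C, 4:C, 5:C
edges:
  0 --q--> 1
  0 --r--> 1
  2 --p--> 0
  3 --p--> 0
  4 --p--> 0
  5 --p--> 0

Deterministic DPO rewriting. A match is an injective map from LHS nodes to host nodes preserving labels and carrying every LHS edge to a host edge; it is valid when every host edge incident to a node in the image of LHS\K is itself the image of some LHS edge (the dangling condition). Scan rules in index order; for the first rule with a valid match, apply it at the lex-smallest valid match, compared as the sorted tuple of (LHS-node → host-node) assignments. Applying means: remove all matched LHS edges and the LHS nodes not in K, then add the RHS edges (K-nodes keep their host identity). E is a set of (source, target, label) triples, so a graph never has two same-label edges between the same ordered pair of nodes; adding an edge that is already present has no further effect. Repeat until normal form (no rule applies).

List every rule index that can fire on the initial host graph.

R0: no valid match — LHS pattern not found
R1: 4 valid matches — {0↦0, 1↦2}, {0↦0, 1↦3}, {0↦0, 1↦4} (+1 more)

Answer: [R1]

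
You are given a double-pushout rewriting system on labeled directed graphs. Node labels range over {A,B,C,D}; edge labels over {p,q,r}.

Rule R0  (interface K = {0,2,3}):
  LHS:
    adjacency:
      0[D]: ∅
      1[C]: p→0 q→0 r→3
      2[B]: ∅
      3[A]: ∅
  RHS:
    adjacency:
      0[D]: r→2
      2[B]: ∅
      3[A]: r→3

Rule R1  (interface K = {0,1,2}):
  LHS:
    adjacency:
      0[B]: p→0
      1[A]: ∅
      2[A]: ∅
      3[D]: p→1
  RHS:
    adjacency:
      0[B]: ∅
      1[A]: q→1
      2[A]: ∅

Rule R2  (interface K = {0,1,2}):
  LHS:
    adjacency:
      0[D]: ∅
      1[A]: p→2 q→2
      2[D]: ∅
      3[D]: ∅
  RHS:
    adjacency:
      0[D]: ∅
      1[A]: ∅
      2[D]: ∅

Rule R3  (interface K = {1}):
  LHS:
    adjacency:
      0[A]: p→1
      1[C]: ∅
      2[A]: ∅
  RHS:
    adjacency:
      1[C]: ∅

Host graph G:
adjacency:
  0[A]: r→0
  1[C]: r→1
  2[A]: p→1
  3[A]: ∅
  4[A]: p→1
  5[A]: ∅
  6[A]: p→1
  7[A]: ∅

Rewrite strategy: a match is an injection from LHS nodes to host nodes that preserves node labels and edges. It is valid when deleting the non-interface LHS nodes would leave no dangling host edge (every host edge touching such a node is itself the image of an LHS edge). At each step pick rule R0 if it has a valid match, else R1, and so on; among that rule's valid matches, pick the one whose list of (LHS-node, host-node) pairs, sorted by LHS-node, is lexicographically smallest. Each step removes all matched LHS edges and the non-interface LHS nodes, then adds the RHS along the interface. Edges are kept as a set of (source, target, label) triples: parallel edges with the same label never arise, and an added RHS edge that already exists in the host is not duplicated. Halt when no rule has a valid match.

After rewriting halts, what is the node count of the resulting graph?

[0] host  ⇒  8 nodes, 5 edges  {0-r->0 1-r->1 2-p->1 4-p->1 6-p->1}
[1] R3 @ {0↦2, 1↦1, 2↦3}  ⇒  6 nodes, 4 edges  {0-r->0 1-r->1 4-p->1 6-p->1}
[2] R3 @ {0↦4, 1↦1, 2↦5}  ⇒  4 nodes, 3 edges  {0-r->0 1-r->1 6-p->1}
[3] R3 @ {0↦6, 1↦1, 2↦7}  ⇒  2 nodes, 2 edges  {0-r->0 1-r->1}
final graph: no rule applies after step 3
NF nodes: {0:A, 1:C}

Answer: 2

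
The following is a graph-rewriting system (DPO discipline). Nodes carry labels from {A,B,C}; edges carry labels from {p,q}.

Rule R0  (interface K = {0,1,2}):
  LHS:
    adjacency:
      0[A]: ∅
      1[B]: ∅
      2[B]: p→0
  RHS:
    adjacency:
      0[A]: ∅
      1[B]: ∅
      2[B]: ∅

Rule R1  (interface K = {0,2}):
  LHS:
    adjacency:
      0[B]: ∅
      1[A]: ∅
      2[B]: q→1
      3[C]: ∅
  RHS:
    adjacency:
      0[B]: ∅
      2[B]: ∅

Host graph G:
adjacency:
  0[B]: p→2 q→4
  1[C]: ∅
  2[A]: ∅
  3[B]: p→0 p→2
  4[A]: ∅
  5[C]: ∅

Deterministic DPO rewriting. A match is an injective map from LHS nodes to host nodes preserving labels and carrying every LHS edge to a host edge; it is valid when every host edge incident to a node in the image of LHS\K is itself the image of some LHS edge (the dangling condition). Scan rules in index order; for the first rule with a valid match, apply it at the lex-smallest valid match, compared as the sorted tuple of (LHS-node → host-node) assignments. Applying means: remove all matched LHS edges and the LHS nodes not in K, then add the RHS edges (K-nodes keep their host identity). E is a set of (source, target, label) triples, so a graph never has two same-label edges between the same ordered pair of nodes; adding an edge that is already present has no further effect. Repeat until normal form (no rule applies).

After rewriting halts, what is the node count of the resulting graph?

Answer: 4

Rewrite trace:
initial: |V|=6 |E|=4  E = 0-p->2 0-q->4 3-p->0 3-p->2
step 1: apply R0 at {0↦2, 1↦0, 2↦3}  → |V|=6 |E|=3  E = 0-p->2 0-q->4 3-p->0
step 2: apply R0 at {0↦2, 1↦3, 2↦0}  → |V|=6 |E|=2  E = 0-q->4 3-p->0
step 3: apply R1 at {0↦3, 1↦4, 2↦0, 3↦1}  → |V|=4 |E|=1  E = 3-p->0
halt: no rule applies after step 3
NF nodes: {0:B, 2:A, 3:B, 5:C}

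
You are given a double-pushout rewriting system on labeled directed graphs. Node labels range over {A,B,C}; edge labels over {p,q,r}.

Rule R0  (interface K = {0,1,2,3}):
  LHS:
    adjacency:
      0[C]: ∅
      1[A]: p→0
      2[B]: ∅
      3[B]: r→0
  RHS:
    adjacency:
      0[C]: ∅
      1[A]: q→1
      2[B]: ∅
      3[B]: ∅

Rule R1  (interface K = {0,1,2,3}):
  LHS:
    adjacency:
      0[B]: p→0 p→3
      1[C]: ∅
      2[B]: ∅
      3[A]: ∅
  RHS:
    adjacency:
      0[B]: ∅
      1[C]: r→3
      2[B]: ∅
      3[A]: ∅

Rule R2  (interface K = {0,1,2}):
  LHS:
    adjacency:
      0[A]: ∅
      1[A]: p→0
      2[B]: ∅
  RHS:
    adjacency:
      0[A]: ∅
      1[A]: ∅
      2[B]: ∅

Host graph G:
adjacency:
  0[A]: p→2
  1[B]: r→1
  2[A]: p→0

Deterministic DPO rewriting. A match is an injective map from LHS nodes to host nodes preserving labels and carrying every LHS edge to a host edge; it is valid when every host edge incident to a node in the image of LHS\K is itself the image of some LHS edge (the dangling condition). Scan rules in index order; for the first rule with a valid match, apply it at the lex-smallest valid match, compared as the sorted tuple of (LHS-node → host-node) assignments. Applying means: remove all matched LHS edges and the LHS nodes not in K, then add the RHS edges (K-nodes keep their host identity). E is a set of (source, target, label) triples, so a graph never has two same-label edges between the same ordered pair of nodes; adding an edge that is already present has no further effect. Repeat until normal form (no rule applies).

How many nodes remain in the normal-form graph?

Answer: 3

Rewrite trace:
initial: |V|=3 |E|=3  E = 0-p->2 1-r->1 2-p->0
step 1: apply R2 at {0↦0, 1↦2, 2↦1}  → |V|=3 |E|=2  E = 0-p->2 1-r->1
step 2: apply R2 at {0↦2, 1↦0, 2↦1}  → |V|=3 |E|=1  E = 1-r->1
normal form: no rule applies after step 2
NF nodes: {0:A, 1:B, 2:A}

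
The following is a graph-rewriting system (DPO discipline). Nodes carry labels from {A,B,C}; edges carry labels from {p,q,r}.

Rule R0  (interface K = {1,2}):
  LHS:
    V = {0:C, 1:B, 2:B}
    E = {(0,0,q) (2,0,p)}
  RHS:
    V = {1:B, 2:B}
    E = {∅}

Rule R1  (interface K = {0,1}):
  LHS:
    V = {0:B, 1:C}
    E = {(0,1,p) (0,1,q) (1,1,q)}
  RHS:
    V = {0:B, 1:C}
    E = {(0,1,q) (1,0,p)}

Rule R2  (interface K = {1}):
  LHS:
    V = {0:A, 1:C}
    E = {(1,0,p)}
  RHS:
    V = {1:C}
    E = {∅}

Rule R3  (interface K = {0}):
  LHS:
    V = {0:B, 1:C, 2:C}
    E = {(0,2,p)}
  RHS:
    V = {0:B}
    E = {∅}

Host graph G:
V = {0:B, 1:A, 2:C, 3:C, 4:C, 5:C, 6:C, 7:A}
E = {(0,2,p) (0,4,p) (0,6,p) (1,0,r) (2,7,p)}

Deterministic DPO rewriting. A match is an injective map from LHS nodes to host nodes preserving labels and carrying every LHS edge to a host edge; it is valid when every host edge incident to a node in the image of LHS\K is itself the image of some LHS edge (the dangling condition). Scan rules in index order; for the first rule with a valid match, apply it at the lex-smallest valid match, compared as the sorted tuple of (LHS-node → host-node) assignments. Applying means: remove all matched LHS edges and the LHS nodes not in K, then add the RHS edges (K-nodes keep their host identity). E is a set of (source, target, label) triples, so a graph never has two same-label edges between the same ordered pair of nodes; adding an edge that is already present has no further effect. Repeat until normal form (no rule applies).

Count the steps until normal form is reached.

Answer: 3

Derivation:
start.  V:8 E:5  edges: 0-p->2 0-p->4 0-p->6 1-r->0 2-p->7
1. fire R2 via {0↦7, 1↦2}  →  V:7 E:4  edges: 0-p->2 0-p->4 0-p->6 1-r->0
2. fire R3 via {0↦0, 1↦3, 2↦2}  →  V:5 E:3  edges: 0-p->4 0-p->6 1-r->0
3. fire R3 via {0↦0, 1↦5, 2↦4}  →  V:3 E:2  edges: 0-p->6 1-r->0
halt: no rule applies after step 3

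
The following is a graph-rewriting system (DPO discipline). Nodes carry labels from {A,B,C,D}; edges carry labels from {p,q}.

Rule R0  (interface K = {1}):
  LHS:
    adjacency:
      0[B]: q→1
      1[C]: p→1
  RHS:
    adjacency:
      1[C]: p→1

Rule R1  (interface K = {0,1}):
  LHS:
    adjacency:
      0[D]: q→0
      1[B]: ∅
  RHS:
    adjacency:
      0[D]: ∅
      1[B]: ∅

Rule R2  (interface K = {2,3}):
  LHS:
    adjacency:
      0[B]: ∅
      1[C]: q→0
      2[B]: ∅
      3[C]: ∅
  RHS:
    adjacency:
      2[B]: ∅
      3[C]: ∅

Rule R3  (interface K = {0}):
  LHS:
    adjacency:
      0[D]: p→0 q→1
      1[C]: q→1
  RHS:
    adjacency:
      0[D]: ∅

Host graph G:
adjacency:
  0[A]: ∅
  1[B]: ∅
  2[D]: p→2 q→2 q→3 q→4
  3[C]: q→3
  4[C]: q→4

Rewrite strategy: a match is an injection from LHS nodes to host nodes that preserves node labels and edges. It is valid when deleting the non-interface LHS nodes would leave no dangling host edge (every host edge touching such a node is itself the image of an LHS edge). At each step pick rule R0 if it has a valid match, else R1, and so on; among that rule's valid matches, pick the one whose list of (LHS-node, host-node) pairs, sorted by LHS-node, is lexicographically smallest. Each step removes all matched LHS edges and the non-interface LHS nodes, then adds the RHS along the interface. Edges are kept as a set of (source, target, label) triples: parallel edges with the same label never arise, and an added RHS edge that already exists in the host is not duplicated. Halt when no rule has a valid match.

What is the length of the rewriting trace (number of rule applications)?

[0] host  ⇒  5 nodes, 6 edges  {2-p->2 2-q->2 2-q->3 2-q->4 3-q->3 4-q->4}
[1] R1 @ {0↦2, 1↦1}  ⇒  5 nodes, 5 edges  {2-p->2 2-q->3 2-q->4 3-q->3 4-q->4}
[2] R3 @ {0↦2, 1↦3}  ⇒  4 nodes, 2 edges  {2-q->4 4-q->4}
normal form: no rule applies after step 2

Answer: 2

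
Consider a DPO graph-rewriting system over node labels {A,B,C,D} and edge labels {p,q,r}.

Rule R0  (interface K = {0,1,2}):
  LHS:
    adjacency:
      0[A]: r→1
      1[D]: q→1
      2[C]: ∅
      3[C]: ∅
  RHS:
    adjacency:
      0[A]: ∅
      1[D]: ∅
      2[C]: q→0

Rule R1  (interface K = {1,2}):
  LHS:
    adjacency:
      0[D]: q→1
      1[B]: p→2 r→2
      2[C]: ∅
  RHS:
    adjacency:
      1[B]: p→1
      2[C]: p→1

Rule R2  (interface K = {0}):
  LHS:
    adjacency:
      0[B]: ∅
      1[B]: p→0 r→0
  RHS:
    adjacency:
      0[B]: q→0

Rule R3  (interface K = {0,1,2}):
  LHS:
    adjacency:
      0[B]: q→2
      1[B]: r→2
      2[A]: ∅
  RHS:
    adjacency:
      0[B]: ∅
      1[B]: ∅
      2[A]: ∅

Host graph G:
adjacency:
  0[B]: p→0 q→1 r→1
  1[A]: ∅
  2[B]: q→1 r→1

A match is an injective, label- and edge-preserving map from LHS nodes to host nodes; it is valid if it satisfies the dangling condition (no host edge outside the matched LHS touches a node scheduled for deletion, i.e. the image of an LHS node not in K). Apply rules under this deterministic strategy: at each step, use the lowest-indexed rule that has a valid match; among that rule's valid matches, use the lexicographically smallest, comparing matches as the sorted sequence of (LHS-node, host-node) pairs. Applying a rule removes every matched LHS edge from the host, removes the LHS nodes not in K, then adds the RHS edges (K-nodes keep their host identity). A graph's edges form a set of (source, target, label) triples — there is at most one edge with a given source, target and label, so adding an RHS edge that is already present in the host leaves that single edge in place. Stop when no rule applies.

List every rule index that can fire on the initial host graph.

Answer: [R3]

Derivation:
R0: no valid match — LHS pattern not found
R1: no valid match — LHS pattern not found
R2: no valid match — LHS pattern not found
R3: 2 valid matches — {0↦0, 1↦2, 2↦1}, {0↦2, 1↦0, 2↦1}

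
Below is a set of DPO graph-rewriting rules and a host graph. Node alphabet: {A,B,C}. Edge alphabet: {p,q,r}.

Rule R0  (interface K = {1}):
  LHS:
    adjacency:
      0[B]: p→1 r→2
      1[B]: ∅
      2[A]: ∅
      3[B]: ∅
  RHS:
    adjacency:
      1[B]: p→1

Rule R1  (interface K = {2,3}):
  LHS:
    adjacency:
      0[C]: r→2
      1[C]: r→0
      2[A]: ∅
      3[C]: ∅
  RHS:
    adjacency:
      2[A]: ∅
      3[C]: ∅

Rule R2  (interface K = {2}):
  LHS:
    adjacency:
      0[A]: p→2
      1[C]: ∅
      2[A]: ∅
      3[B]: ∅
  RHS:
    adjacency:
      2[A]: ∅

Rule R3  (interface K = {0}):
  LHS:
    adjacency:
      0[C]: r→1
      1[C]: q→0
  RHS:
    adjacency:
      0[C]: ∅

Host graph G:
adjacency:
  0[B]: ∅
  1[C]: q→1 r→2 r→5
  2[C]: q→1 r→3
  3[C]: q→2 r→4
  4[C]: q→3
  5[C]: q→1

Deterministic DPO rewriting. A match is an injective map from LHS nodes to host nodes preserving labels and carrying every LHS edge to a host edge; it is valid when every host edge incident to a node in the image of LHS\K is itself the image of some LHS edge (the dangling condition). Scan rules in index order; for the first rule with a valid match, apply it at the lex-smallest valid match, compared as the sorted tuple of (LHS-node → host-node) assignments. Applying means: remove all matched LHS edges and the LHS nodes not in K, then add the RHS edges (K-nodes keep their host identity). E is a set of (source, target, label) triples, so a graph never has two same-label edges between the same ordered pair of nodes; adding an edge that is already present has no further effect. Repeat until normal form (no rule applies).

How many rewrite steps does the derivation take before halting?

Answer: 4

Derivation:
initial: |V|=6 |E|=9  E = 1-q->1 1-r->2 1-r->5 2-q->1 2-r->3 3-q->2 3-r->4 4-q->3 5-q->1
step 1: apply R3 at {0↦1, 1↦5}  → |V|=5 |E|=7  E = 1-q->1 1-r->2 2-q->1 2-r->3 3-q->2 3-r->4 4-q->3
step 2: apply R3 at {0↦3, 1↦4}  → |V|=4 |E|=5  E = 1-q->1 1-r->2 2-q->1 2-r->3 3-q->2
step 3: apply R3 at {0↦2, 1↦3}  → |V|=3 |E|=3  E = 1-q->1 1-r->2 2-q->1
step 4: apply R3 at {0↦1, 1↦2}  → |V|=2 |E|=1  E = 1-q->1
halt: no rule applies after step 4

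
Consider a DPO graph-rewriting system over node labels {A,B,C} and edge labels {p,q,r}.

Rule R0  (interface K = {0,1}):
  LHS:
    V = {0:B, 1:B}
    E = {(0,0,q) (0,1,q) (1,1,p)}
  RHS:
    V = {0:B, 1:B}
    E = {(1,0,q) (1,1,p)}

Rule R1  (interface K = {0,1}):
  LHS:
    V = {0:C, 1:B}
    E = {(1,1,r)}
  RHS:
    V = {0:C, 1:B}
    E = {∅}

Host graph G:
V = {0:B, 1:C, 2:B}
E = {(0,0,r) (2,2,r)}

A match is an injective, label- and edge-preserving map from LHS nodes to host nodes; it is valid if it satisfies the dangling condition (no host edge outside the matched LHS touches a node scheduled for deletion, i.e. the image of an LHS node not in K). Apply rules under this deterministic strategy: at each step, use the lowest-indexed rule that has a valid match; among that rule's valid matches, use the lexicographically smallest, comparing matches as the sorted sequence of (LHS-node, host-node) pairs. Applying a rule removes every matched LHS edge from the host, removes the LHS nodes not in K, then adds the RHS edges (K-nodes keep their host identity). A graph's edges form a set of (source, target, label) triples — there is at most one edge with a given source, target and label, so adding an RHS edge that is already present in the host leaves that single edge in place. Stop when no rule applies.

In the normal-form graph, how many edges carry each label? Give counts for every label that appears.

Answer: (no edges)

Steps:
[0] host  ⇒  3 nodes, 2 edges  {0-r->0 2-r->2}
[1] R1 @ {0↦1, 1↦0}  ⇒  3 nodes, 1 edges  {2-r->2}
[2] R1 @ {0↦1, 1↦2}  ⇒  3 nodes, 0 edges  {∅}
halt: no rule applies after step 2
NF edges: []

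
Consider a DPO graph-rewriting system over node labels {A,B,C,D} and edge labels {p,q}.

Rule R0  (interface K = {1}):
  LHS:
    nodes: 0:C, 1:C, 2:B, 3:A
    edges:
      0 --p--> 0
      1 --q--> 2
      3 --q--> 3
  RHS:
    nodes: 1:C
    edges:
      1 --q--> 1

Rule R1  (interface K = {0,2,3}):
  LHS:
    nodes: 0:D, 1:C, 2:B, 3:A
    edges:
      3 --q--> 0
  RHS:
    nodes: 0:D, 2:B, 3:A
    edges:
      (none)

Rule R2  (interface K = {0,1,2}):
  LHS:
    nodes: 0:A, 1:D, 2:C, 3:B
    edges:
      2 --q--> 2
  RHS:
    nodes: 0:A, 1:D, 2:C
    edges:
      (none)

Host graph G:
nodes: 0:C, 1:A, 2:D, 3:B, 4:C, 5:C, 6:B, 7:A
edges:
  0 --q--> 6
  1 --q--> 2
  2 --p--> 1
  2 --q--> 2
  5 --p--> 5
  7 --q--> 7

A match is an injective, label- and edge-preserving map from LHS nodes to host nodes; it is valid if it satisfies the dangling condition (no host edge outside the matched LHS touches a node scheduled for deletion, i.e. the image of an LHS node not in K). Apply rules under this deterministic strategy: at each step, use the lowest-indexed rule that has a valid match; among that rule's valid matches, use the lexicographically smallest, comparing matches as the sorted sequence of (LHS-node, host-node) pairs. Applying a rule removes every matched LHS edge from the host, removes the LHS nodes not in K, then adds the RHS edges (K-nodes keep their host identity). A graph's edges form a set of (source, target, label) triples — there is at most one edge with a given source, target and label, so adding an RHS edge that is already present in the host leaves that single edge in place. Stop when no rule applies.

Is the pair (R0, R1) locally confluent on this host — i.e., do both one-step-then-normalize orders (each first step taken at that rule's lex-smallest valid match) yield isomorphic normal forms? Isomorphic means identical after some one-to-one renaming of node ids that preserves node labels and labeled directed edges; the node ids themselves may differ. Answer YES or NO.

branch R0-first: apply at {0↦5, 1↦0, 2↦6, 3↦7} → |E|=4, then 2 more step(s) → NF |V|=3 |E|=2 V={0:C, 1:A, 2:D} E=2-p->1 2-q->2
branch R1-first: apply at {0↦2, 1↦4, 2↦3, 3↦1} → |E|=5, then 2 more step(s) → NF |V|=3 |E|=2 V={0:C, 1:A, 2:D} E=2-p->1 2-q->2
graphs isomorphic (equal up to label-preserving node renaming)

Answer: YES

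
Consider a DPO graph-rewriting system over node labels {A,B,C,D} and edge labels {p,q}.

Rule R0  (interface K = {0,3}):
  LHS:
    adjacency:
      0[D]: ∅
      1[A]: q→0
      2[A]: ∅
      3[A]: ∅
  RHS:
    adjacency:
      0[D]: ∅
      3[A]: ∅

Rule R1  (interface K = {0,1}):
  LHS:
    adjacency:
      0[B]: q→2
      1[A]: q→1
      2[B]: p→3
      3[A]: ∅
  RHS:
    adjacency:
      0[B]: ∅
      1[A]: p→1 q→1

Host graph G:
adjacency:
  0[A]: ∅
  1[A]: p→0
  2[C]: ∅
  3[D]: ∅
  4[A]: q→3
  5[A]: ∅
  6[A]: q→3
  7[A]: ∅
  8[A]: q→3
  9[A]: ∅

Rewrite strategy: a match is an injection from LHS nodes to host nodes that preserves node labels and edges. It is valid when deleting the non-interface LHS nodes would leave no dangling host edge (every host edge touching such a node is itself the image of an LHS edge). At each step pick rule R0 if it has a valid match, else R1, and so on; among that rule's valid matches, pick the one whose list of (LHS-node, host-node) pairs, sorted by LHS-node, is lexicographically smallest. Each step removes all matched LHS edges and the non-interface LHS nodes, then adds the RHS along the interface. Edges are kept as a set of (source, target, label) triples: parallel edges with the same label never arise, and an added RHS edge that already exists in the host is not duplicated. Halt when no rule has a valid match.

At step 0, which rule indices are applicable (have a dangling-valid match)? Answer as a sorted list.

R0: 54 valid matches — {0↦3, 1↦4, 2↦5, 3↦0}, {0↦3, 1↦4, 2↦5, 3↦1}, {0↦3, 1↦4, 2↦5, 3↦6} (+51 more)
R1: no valid match — LHS pattern not found

Answer: [R0]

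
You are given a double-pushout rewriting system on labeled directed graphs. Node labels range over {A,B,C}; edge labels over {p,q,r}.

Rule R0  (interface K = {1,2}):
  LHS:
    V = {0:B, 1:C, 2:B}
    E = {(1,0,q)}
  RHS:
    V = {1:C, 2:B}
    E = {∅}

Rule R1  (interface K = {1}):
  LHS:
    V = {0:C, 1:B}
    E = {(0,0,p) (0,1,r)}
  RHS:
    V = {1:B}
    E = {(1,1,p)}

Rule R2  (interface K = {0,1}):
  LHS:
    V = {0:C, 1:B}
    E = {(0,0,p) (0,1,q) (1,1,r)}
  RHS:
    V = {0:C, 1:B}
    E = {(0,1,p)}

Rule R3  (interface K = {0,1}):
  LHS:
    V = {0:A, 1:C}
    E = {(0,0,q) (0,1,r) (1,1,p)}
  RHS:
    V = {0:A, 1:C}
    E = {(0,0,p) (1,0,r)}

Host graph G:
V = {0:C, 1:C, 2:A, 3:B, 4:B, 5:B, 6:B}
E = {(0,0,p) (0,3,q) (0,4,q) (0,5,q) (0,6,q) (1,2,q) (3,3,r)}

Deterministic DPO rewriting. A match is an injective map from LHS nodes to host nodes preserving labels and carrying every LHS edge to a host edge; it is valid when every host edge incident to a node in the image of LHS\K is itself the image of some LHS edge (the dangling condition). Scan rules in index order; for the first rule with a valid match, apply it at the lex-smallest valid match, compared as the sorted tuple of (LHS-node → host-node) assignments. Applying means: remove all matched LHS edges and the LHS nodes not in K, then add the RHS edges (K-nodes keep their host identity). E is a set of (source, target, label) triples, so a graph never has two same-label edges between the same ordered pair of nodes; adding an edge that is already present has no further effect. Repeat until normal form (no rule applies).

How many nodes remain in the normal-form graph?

[0] host  ⇒  7 nodes, 7 edges  {0-p->0 0-q->3 0-q->4 0-q->5 0-q->6 1-q->2 3-r->3}
[1] R0 @ {0↦4, 1↦0, 2↦3}  ⇒  6 nodes, 6 edges  {0-p->0 0-q->3 0-q->5 0-q->6 1-q->2 3-r->3}
[2] R0 @ {0↦5, 1↦0, 2↦3}  ⇒  5 nodes, 5 edges  {0-p->0 0-q->3 0-q->6 1-q->2 3-r->3}
[3] R0 @ {0↦6, 1↦0, 2↦3}  ⇒  4 nodes, 4 edges  {0-p->0 0-q->3 1-q->2 3-r->3}
[4] R2 @ {0↦0, 1↦3}  ⇒  4 nodes, 2 edges  {0-p->3 1-q->2}
halt: no rule applies after step 4
NF nodes: {0:C, 1:C, 2:A, 3:B}

Answer: 4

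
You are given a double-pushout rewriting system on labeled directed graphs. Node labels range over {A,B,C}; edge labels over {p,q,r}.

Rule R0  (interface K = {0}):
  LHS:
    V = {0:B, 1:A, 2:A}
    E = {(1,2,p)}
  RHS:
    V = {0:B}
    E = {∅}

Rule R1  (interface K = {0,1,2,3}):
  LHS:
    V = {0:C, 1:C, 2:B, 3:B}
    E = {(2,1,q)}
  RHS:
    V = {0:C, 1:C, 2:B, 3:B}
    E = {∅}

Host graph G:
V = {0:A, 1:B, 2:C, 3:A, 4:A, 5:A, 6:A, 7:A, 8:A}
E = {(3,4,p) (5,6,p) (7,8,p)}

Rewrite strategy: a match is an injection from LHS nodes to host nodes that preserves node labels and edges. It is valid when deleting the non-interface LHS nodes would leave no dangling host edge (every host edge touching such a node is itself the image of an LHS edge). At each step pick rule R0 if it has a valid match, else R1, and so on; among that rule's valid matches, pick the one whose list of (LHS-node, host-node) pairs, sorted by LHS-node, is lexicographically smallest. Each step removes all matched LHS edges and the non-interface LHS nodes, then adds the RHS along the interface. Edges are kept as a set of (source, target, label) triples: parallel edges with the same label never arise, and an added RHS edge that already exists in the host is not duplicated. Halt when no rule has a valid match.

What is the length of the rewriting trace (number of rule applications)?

Answer: 3

Derivation:
start.  V:9 E:3  edges: 3-p->4 5-p->6 7-p->8
1. fire R0 via {0↦1, 1↦3, 2↦4}  →  V:7 E:2  edges: 5-p->6 7-p->8
2. fire R0 via {0↦1, 1↦5, 2↦6}  →  V:5 E:1  edges: 7-p->8
3. fire R0 via {0↦1, 1↦7, 2↦8}  →  V:3 E:0  edges: ∅
normal form: no rule applies after step 3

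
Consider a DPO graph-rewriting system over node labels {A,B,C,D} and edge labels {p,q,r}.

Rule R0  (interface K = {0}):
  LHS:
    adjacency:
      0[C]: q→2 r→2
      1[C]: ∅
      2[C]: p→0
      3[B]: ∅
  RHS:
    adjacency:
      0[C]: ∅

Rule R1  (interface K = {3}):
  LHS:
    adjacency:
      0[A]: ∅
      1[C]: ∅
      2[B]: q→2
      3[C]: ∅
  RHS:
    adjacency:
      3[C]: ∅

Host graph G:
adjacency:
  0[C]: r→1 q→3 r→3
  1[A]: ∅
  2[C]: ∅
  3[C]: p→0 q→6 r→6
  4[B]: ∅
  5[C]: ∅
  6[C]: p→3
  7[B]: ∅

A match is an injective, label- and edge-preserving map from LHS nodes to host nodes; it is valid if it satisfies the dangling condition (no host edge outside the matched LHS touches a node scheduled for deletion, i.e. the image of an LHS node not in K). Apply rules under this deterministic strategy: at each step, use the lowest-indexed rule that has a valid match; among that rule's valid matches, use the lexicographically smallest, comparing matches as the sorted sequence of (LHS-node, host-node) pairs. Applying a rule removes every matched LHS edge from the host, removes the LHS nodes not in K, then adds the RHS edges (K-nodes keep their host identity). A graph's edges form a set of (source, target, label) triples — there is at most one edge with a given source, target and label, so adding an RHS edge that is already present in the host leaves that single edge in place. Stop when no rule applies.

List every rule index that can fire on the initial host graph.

R0: 4 valid matches — {0↦3, 1↦2, 2↦6, 3↦4}, {0↦3, 1↦2, 2↦6, 3↦7}, {0↦3, 1↦5, 2↦6, 3↦4} (+1 more)
R1: no valid match — LHS pattern not found

Answer: [R0]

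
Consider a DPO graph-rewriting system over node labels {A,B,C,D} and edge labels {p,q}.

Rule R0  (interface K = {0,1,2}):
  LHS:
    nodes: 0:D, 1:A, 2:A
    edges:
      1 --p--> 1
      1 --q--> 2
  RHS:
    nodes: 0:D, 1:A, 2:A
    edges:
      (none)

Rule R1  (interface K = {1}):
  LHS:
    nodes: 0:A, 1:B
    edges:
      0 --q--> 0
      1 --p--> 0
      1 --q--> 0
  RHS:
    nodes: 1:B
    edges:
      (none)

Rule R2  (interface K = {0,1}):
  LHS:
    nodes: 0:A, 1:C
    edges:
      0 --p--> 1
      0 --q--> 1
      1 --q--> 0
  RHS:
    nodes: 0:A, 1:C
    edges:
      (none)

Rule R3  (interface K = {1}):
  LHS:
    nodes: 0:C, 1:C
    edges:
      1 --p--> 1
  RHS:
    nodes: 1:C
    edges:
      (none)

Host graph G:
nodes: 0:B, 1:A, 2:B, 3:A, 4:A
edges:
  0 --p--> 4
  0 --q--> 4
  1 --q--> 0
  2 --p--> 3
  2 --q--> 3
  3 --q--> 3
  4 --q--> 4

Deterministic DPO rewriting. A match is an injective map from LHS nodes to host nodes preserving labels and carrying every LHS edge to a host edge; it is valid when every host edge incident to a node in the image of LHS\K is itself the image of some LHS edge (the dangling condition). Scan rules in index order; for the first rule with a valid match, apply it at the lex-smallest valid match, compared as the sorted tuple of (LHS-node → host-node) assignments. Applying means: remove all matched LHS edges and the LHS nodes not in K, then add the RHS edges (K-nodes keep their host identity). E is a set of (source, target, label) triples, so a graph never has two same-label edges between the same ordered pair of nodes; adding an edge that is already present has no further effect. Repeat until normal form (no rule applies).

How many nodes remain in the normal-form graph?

start.  V:5 E:7  edges: 0-p->4 0-q->4 1-q->0 2-p->3 2-q->3 3-q->3 4-q->4
1. fire R1 via {0↦3, 1↦2}  →  V:4 E:4  edges: 0-p->4 0-q->4 1-q->0 4-q->4
2. fire R1 via {0↦4, 1↦0}  →  V:3 E:1  edges: 1-q->0
normal form: no rule applies after step 2
NF nodes: {0:B, 1:A, 2:B}

Answer: 3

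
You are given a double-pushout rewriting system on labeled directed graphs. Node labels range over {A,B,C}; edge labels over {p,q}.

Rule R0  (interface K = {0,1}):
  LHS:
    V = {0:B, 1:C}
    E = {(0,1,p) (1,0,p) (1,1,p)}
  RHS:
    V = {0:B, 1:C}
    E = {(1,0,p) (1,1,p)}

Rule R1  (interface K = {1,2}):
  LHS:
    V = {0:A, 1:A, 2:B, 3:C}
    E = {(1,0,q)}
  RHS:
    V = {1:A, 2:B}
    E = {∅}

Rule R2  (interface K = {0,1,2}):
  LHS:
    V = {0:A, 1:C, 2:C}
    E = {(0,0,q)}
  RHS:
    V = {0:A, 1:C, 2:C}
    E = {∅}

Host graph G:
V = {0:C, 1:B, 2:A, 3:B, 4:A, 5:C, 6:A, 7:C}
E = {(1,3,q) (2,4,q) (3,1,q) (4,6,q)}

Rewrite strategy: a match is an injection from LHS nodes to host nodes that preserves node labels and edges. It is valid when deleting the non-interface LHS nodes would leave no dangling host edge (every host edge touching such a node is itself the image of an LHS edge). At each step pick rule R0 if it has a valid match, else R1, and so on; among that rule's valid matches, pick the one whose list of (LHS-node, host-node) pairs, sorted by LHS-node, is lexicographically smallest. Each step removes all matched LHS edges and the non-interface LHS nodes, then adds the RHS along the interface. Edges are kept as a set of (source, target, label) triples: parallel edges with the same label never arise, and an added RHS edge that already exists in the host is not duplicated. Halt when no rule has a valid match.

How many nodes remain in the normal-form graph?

Answer: 4

Rewrite trace:
start.  V:8 E:4  edges: 1-q->3 2-q->4 3-q->1 4-q->6
1. fire R1 via {0↦6, 1↦4, 2↦1, 3↦0}  →  V:6 E:3  edges: 1-q->3 2-q->4 3-q->1
2. fire R1 via {0↦4, 1↦2, 2↦1, 3↦5}  →  V:4 E:2  edges: 1-q->3 3-q->1
final graph: no rule applies after step 2
NF nodes: {1:B, 2:A, 3:B, 7:C}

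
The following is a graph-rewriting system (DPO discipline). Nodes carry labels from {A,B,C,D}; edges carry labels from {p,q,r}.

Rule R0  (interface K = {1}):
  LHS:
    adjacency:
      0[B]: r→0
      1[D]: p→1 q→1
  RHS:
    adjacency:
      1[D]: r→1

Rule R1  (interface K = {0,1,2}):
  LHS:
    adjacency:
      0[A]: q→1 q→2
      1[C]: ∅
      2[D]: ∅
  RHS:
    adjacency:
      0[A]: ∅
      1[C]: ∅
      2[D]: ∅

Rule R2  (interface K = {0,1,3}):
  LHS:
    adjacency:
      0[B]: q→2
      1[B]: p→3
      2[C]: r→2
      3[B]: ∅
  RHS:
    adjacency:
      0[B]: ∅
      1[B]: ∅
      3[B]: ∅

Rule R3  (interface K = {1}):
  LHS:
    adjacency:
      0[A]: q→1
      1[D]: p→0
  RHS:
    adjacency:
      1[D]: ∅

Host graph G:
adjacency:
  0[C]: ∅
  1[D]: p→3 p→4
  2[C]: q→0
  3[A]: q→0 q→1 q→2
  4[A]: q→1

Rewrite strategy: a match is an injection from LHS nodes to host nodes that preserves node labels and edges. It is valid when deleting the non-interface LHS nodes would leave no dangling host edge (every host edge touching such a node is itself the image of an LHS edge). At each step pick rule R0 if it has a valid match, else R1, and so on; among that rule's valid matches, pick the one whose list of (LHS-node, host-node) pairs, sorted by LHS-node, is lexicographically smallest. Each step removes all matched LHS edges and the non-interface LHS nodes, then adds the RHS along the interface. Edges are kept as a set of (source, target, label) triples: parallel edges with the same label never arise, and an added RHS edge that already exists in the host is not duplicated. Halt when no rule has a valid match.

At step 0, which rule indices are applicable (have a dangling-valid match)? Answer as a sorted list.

Answer: [R1,R3]

Steps:
R0: no valid match — LHS pattern not found
R1: 2 valid matches — {0↦3, 1↦0, 2↦1}, {0↦3, 1↦2, 2↦1}
R2: no valid match — LHS pattern not found
R3: 1 valid match — {0↦4, 1↦1}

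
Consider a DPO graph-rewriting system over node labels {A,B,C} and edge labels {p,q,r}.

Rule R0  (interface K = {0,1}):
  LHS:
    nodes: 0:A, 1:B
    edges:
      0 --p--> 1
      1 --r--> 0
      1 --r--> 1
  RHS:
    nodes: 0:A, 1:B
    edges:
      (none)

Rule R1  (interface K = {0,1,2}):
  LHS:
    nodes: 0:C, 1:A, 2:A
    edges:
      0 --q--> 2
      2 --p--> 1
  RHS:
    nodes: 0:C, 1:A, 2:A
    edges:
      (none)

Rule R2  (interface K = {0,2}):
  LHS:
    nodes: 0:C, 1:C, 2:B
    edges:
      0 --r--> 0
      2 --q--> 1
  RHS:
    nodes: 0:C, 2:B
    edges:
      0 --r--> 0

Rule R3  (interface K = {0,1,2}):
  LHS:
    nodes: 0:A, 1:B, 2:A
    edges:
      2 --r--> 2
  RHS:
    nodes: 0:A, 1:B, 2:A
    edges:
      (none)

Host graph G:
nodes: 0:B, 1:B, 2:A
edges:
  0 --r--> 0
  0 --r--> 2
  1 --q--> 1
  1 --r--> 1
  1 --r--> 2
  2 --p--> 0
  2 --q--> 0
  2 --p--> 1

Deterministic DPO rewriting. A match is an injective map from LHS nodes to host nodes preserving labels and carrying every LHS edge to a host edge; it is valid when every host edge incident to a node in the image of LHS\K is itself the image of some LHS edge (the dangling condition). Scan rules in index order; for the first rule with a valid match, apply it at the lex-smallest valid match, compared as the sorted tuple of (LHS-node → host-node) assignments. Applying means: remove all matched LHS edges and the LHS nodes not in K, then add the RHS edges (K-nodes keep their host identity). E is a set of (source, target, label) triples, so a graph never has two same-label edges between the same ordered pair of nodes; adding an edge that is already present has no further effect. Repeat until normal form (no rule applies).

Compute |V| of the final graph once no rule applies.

initial: |V|=3 |E|=8  E = 0-r->0 0-r->2 1-q->1 1-r->1 1-r->2 2-p->0 2-q->0 2-p->1
step 1: apply R0 at {0↦2, 1↦0}  → |V|=3 |E|=5  E = 1-q->1 1-r->1 1-r->2 2-q->0 2-p->1
step 2: apply R0 at {0↦2, 1↦1}  → |V|=3 |E|=2  E = 1-q->1 2-q->0
halt: no rule applies after step 2
NF nodes: {0:B, 1:B, 2:A}

Answer: 3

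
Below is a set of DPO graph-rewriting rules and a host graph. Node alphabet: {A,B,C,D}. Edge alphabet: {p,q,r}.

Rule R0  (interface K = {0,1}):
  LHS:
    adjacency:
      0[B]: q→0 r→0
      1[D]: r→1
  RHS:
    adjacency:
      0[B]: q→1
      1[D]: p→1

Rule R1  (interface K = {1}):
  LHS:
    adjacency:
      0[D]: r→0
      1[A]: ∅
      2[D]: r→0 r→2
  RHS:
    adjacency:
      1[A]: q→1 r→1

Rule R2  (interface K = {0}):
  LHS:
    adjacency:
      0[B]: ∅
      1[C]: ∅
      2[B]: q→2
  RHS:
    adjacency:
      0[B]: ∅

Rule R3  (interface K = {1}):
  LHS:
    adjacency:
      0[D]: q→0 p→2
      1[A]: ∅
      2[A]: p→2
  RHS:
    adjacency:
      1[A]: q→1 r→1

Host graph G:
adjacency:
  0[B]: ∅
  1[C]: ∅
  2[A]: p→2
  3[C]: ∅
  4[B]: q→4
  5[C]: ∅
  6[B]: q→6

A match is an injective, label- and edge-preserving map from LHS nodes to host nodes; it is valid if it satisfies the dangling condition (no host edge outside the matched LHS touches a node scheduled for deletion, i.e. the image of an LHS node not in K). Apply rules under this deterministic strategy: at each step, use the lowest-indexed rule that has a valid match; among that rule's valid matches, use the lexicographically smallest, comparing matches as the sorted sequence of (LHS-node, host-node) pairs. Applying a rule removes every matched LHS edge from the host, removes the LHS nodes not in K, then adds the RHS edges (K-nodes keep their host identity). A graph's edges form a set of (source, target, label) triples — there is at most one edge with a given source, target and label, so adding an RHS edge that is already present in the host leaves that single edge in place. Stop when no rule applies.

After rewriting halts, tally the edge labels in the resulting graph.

Answer: p:1

Rewrite trace:
start.  V:7 E:3  edges: 2-p->2 4-q->4 6-q->6
1. fire R2 via {0↦0, 1↦1, 2↦4}  →  V:5 E:2  edges: 2-p->2 6-q->6
2. fire R2 via {0↦0, 1↦3, 2↦6}  →  V:3 E:1  edges: 2-p->2
halt: no rule applies after step 2
NF edges: [(2, 2, 'p')]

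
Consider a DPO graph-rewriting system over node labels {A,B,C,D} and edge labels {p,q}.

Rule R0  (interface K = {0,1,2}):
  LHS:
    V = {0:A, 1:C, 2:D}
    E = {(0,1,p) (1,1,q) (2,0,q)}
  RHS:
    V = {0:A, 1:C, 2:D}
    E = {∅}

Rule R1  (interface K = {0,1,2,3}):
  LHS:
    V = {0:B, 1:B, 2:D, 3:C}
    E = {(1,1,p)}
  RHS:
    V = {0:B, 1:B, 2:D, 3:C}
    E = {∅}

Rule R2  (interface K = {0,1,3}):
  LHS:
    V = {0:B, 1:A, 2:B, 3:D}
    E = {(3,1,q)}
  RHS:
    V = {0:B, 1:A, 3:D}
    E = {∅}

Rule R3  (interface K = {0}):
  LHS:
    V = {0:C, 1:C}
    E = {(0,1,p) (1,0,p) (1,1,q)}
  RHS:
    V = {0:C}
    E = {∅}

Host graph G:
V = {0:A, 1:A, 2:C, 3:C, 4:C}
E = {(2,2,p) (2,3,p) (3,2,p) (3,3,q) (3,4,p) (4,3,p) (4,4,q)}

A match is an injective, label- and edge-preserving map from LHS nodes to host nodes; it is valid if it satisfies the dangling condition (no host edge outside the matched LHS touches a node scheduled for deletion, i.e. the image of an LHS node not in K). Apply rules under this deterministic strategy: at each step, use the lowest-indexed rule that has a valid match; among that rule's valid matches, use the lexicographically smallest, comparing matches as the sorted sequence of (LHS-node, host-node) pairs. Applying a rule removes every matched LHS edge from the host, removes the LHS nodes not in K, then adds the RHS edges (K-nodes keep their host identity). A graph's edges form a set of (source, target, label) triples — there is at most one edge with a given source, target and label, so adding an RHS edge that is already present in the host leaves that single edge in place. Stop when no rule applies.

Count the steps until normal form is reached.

Answer: 2

Rewrite trace:
initial: |V|=5 |E|=7  E = 2-p->2 2-p->3 3-p->2 3-q->3 3-p->4 4-p->3 4-q->4
step 1: apply R3 at {0↦3, 1↦4}  → |V|=4 |E|=4  E = 2-p->2 2-p->3 3-p->2 3-q->3
step 2: apply R3 at {0↦2, 1↦3}  → |V|=3 |E|=1  E = 2-p->2
final graph: no rule applies after step 2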